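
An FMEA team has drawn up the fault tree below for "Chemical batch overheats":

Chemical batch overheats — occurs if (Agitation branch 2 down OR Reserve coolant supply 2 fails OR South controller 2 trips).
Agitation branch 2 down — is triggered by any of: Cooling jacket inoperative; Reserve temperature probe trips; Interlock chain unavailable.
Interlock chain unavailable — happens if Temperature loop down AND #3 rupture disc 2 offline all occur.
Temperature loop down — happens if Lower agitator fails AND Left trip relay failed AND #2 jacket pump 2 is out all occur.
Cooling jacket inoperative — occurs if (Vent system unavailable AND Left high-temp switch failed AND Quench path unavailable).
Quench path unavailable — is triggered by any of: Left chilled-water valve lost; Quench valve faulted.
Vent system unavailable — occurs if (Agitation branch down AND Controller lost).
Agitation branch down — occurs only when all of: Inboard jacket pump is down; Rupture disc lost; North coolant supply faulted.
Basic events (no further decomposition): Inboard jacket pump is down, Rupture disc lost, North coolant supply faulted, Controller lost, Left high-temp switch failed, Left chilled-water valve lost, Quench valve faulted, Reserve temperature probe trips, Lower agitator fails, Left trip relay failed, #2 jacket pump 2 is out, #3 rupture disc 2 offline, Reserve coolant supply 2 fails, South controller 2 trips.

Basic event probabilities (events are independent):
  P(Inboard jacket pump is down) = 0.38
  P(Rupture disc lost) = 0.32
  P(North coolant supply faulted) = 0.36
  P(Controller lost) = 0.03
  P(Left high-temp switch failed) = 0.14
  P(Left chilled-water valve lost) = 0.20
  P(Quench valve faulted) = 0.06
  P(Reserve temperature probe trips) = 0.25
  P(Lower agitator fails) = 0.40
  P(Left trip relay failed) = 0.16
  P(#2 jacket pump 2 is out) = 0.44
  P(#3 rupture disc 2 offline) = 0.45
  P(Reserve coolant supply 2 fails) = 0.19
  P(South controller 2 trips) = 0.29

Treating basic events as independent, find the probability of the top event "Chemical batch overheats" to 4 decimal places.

0.5742

P(Agitation branch down) [AND] = 0.38 × 0.32 × 0.36 = 0.043776
P(Vent system unavailable) [AND] = 0.043776 × 0.03 = 0.001313
P(Quench path unavailable) [OR] = 1 − (1−0.20) × (1−0.06) = 0.248000
P(Cooling jacket inoperative) [AND] = 0.001313 × 0.14 × 0.248000 = 0.000046
P(Temperature loop down) [AND] = 0.40 × 0.16 × 0.44 = 0.028160
P(Interlock chain unavailable) [AND] = 0.028160 × 0.45 = 0.012672
P(Agitation branch 2 down) [OR] = 1 − (1−0.000046) × (1−0.25) × (1−0.012672) = 0.259538
P(Chemical batch overheats) [OR] = 1 − (1−0.259538) × (1−0.19) × (1−0.29) = 0.574160
Rounded to 4 decimal places: P(Chemical batch overheats) ≈ 0.5742.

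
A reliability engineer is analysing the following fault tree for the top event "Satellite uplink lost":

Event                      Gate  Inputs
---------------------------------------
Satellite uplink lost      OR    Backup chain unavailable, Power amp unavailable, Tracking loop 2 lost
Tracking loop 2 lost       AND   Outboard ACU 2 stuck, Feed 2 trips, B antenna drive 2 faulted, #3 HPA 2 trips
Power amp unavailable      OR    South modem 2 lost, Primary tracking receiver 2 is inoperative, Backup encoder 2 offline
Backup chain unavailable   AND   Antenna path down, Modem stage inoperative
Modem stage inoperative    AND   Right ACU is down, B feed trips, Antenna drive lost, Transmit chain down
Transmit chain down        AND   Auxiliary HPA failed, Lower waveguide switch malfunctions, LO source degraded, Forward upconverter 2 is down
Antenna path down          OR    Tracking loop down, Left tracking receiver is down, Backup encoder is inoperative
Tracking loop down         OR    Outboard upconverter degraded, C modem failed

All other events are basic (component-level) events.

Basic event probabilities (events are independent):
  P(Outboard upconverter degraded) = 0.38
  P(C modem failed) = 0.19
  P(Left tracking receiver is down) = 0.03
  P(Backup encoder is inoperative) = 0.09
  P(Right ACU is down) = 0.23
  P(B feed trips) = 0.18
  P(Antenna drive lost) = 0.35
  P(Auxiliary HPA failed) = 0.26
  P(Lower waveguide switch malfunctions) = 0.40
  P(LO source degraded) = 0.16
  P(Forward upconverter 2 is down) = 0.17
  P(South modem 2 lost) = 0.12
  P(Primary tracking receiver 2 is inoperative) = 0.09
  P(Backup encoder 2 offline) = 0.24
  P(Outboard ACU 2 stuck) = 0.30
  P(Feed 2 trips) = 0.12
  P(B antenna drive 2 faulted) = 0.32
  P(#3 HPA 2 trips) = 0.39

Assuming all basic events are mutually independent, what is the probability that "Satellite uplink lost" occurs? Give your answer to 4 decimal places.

P(Tracking loop down) [OR] = 1 − (1−0.38) × (1−0.19) = 0.497800
P(Antenna path down) [OR] = 1 − (1−0.497800) × (1−0.03) × (1−0.09) = 0.556708
P(Transmit chain down) [AND] = 0.26 × 0.40 × 0.16 × 0.17 = 0.002829
P(Modem stage inoperative) [AND] = 0.23 × 0.18 × 0.35 × 0.002829 = 0.000041
P(Backup chain unavailable) [AND] = 0.556708 × 0.000041 = 0.000023
P(Power amp unavailable) [OR] = 1 − (1−0.12) × (1−0.09) × (1−0.24) = 0.391392
P(Tracking loop 2 lost) [AND] = 0.30 × 0.12 × 0.32 × 0.39 = 0.004493
P(Satellite uplink lost) [OR] = 1 − (1−0.000023) × (1−0.391392) × (1−0.004493) = 0.394140
Rounded to 4 decimal places: P(Satellite uplink lost) ≈ 0.3941.

0.3941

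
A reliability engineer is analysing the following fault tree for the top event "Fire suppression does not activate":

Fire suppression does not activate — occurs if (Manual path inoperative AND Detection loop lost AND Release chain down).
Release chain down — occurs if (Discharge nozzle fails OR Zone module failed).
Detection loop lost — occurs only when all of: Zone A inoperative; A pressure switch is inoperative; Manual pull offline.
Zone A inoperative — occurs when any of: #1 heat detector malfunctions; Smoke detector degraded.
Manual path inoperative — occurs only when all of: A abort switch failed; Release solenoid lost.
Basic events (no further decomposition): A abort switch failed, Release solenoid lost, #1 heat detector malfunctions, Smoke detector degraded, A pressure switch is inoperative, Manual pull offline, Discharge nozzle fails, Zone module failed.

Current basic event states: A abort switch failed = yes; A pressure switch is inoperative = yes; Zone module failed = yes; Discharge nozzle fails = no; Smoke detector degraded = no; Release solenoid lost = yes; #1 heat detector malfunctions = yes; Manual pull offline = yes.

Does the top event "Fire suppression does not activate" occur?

Yes

Manual path inoperative [AND]: A abort switch failed=occurs, Release solenoid lost=occurs → all inputs occur → occurs.
Zone A inoperative [OR]: #1 heat detector malfunctions=occurs, Smoke detector degraded=not → at least one input occurs → occurs.
Detection loop lost [AND]: Zone A inoperative=occurs, A pressure switch is inoperative=occurs, Manual pull offline=occurs → all inputs occur → occurs.
Release chain down [OR]: Discharge nozzle fails=not, Zone module failed=occurs → at least one input occurs → occurs.
Fire suppression does not activate [AND]: Manual path inoperative=occurs, Detection loop lost=occurs, Release chain down=occurs → all inputs occur → occurs.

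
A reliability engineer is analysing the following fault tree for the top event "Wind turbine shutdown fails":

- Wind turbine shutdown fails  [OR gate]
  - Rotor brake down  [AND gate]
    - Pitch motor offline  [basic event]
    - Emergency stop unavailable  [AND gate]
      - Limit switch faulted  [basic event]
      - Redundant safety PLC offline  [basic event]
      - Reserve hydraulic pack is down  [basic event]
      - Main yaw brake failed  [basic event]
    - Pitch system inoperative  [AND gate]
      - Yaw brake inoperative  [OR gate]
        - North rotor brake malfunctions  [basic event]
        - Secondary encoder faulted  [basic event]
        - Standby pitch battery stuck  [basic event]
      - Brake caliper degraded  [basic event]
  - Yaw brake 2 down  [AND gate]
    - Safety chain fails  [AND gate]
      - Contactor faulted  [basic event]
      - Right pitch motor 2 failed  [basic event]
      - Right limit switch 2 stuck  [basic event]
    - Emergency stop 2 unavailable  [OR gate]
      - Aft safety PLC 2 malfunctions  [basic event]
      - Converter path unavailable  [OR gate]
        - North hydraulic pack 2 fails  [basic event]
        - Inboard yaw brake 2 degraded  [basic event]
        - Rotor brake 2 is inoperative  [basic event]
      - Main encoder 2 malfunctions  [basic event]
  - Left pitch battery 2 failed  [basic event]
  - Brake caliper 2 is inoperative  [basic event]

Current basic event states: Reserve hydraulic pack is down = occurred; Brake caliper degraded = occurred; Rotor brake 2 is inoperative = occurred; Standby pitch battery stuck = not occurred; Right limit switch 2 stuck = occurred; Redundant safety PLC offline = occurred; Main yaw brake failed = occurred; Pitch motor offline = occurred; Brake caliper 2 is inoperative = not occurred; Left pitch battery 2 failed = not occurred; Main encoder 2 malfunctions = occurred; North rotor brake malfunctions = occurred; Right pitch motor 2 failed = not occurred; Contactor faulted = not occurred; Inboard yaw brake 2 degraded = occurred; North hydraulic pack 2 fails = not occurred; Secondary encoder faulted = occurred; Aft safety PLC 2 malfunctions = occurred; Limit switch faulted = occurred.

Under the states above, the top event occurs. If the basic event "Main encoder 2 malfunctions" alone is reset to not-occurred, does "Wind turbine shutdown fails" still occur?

Counterfactual: set "Main encoder 2 malfunctions" to not occurred.
Emergency stop unavailable [AND]: Limit switch faulted=occurs, Redundant safety PLC offline=occurs, Reserve hydraulic pack is down=occurs, Main yaw brake failed=occurs → all inputs occur → occurs.
Yaw brake inoperative [OR]: North rotor brake malfunctions=occurs, Secondary encoder faulted=occurs, Standby pitch battery stuck=not → at least one input occurs → occurs.
Pitch system inoperative [AND]: Yaw brake inoperative=occurs, Brake caliper degraded=occurs → all inputs occur → occurs.
Rotor brake down [AND]: Pitch motor offline=occurs, Emergency stop unavailable=occurs, Pitch system inoperative=occurs → all inputs occur → occurs.
Safety chain fails [AND]: Contactor faulted=not, Right pitch motor 2 failed=not, Right limit switch 2 stuck=occurs → not all inputs occur → does not occur.
Converter path unavailable [OR]: North hydraulic pack 2 fails=not, Inboard yaw brake 2 degraded=occurs, Rotor brake 2 is inoperative=occurs → at least one input occurs → occurs.
Emergency stop 2 unavailable [OR]: Aft safety PLC 2 malfunctions=occurs, Converter path unavailable=occurs, Main encoder 2 malfunctions=not → at least one input occurs → occurs.
Yaw brake 2 down [AND]: Safety chain fails=not, Emergency stop 2 unavailable=occurs → not all inputs occur → does not occur.
Wind turbine shutdown fails [OR]: Rotor brake down=occurs, Yaw brake 2 down=not, Left pitch battery 2 failed=not, Brake caliper 2 is inoperative=not → at least one input occurs → occurs.

Yes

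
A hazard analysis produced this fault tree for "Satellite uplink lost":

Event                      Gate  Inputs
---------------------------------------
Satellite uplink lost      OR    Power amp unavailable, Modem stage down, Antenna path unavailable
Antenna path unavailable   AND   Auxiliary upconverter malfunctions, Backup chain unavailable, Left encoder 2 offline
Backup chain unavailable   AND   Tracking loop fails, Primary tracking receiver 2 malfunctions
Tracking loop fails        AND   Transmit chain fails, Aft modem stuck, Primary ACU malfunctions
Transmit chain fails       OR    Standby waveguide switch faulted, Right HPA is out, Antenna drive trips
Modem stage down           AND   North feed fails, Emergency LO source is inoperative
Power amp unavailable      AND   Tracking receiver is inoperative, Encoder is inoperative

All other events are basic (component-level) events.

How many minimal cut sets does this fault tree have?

Power amp unavailable [AND]: one cut set from each child combined → 1 × 1 = 1 cut set(s).
Modem stage down [AND]: one cut set from each child combined → 1 × 1 = 1 cut set(s).
Transmit chain fails [OR]: union of children's cut sets → 3 cut set(s).
Tracking loop fails [AND]: one cut set from each child combined → 3 × 1 × 1 = 3 cut set(s).
Backup chain unavailable [AND]: one cut set from each child combined → 3 × 1 = 3 cut set(s).
Antenna path unavailable [AND]: one cut set from each child combined → 1 × 3 × 1 = 3 cut set(s).
Satellite uplink lost [OR]: union of children's cut sets → 5 cut set(s).
Minimal cut sets: {Encoder is inoperative, Tracking receiver is inoperative}; {Emergency LO source is inoperative, North feed fails}; {Aft modem stuck, Auxiliary upconverter malfunctions, Left encoder 2 offline, Primary ACU malfunctions, Primary tracking receiver 2 malfunctions, Standby waveguide switch faulted}; {Aft modem stuck, Auxiliary upconverter malfunctions, Left encoder 2 offline, Primary ACU malfunctions, Primary tracking receiver 2 malfunctions, Right HPA is out}; {Aft modem stuck, Antenna drive trips, Auxiliary upconverter malfunctions, Left encoder 2 offline, Primary ACU malfunctions, Primary tracking receiver 2 malfunctions}.

5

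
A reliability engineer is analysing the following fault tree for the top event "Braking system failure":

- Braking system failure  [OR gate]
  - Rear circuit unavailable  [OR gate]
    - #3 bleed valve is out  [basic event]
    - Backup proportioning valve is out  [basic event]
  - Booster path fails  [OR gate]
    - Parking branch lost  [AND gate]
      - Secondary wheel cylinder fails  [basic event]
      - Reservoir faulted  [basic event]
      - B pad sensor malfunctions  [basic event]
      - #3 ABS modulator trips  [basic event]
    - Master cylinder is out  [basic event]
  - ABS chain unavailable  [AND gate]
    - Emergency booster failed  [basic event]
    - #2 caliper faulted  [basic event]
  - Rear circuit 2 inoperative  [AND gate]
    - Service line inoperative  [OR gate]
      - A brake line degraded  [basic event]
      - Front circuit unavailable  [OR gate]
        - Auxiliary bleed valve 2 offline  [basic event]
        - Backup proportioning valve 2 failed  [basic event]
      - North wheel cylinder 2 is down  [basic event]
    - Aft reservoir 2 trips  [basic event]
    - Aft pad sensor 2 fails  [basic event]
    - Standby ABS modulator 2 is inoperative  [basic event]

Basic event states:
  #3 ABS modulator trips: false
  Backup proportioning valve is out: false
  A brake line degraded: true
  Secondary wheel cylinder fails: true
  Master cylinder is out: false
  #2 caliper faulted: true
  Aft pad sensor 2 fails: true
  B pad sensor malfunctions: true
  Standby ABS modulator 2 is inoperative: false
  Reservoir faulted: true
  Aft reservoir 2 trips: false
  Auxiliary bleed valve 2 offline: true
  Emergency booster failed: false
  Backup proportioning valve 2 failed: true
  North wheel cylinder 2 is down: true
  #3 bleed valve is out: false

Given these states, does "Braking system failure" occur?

Rear circuit unavailable [OR]: #3 bleed valve is out=not, Backup proportioning valve is out=not → no input occurs → does not occur.
Parking branch lost [AND]: Secondary wheel cylinder fails=occurs, Reservoir faulted=occurs, B pad sensor malfunctions=occurs, #3 ABS modulator trips=not → not all inputs occur → does not occur.
Booster path fails [OR]: Parking branch lost=not, Master cylinder is out=not → no input occurs → does not occur.
ABS chain unavailable [AND]: Emergency booster failed=not, #2 caliper faulted=occurs → not all inputs occur → does not occur.
Front circuit unavailable [OR]: Auxiliary bleed valve 2 offline=occurs, Backup proportioning valve 2 failed=occurs → at least one input occurs → occurs.
Service line inoperative [OR]: A brake line degraded=occurs, Front circuit unavailable=occurs, North wheel cylinder 2 is down=occurs → at least one input occurs → occurs.
Rear circuit 2 inoperative [AND]: Service line inoperative=occurs, Aft reservoir 2 trips=not, Aft pad sensor 2 fails=occurs, Standby ABS modulator 2 is inoperative=not → not all inputs occur → does not occur.
Braking system failure [OR]: Rear circuit unavailable=not, Booster path fails=not, ABS chain unavailable=not, Rear circuit 2 inoperative=not → no input occurs → does not occur.

No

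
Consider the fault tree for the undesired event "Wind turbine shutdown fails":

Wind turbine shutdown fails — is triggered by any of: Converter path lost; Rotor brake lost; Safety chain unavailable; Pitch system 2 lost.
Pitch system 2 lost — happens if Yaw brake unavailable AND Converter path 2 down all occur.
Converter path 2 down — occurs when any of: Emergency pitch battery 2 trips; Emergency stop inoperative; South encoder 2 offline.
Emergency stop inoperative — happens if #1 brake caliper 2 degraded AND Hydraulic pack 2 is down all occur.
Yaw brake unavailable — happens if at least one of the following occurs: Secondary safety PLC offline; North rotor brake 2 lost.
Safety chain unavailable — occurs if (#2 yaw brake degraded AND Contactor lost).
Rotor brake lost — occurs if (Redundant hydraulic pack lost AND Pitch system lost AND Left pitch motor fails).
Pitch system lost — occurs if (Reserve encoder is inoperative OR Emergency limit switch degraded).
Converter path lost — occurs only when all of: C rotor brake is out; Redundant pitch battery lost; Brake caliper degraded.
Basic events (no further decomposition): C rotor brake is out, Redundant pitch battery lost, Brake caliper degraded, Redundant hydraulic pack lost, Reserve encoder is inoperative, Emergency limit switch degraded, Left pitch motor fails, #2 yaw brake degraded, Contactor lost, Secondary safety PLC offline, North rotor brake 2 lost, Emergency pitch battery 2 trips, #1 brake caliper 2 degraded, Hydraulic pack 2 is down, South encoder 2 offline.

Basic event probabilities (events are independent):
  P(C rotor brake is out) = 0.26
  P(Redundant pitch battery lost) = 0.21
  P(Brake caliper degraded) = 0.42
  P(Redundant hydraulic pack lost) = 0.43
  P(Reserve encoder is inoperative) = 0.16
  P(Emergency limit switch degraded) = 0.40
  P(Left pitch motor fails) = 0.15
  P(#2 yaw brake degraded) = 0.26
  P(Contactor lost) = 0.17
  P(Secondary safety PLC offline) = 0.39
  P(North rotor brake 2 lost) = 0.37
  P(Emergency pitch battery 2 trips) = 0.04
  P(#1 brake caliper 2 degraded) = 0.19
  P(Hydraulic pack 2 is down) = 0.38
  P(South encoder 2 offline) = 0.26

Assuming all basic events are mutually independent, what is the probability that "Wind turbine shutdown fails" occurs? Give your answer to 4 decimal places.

0.2857

P(Converter path lost) [AND] = 0.26 × 0.21 × 0.42 = 0.022932
P(Pitch system lost) [OR] = 1 − (1−0.16) × (1−0.40) = 0.496000
P(Rotor brake lost) [AND] = 0.43 × 0.496000 × 0.15 = 0.031992
P(Safety chain unavailable) [AND] = 0.26 × 0.17 = 0.044200
P(Yaw brake unavailable) [OR] = 1 − (1−0.39) × (1−0.37) = 0.615700
P(Emergency stop inoperative) [AND] = 0.19 × 0.38 = 0.072200
P(Converter path 2 down) [OR] = 1 − (1−0.04) × (1−0.072200) × (1−0.26) = 0.340891
P(Pitch system 2 lost) [AND] = 0.615700 × 0.340891 = 0.209887
P(Wind turbine shutdown fails) [OR] = 1 − (1−0.022932) × (1−0.031992) × (1−0.044200) × (1−0.209887) = 0.285734
Rounded to 4 decimal places: P(Wind turbine shutdown fails) ≈ 0.2857.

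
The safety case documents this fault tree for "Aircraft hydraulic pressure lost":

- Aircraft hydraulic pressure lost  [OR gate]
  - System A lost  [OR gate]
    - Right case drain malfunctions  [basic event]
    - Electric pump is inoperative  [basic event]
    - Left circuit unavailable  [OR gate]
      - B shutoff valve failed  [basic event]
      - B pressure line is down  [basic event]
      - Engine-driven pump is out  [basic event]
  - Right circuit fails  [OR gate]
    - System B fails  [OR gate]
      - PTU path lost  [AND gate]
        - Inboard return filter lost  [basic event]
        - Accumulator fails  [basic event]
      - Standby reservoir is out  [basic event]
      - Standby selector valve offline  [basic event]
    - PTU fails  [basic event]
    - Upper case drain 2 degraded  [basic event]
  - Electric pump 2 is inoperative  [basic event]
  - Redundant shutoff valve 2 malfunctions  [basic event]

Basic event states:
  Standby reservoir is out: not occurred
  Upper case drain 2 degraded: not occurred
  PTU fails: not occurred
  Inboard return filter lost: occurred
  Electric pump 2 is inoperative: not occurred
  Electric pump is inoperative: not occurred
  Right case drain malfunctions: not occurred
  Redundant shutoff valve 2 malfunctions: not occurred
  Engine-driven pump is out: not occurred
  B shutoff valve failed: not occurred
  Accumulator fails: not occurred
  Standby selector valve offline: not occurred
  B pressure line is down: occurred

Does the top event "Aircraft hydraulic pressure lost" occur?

Yes

Left circuit unavailable [OR]: B shutoff valve failed=not, B pressure line is down=occurs, Engine-driven pump is out=not → at least one input occurs → occurs.
System A lost [OR]: Right case drain malfunctions=not, Electric pump is inoperative=not, Left circuit unavailable=occurs → at least one input occurs → occurs.
PTU path lost [AND]: Inboard return filter lost=occurs, Accumulator fails=not → not all inputs occur → does not occur.
System B fails [OR]: PTU path lost=not, Standby reservoir is out=not, Standby selector valve offline=not → no input occurs → does not occur.
Right circuit fails [OR]: System B fails=not, PTU fails=not, Upper case drain 2 degraded=not → no input occurs → does not occur.
Aircraft hydraulic pressure lost [OR]: System A lost=occurs, Right circuit fails=not, Electric pump 2 is inoperative=not, Redundant shutoff valve 2 malfunctions=not → at least one input occurs → occurs.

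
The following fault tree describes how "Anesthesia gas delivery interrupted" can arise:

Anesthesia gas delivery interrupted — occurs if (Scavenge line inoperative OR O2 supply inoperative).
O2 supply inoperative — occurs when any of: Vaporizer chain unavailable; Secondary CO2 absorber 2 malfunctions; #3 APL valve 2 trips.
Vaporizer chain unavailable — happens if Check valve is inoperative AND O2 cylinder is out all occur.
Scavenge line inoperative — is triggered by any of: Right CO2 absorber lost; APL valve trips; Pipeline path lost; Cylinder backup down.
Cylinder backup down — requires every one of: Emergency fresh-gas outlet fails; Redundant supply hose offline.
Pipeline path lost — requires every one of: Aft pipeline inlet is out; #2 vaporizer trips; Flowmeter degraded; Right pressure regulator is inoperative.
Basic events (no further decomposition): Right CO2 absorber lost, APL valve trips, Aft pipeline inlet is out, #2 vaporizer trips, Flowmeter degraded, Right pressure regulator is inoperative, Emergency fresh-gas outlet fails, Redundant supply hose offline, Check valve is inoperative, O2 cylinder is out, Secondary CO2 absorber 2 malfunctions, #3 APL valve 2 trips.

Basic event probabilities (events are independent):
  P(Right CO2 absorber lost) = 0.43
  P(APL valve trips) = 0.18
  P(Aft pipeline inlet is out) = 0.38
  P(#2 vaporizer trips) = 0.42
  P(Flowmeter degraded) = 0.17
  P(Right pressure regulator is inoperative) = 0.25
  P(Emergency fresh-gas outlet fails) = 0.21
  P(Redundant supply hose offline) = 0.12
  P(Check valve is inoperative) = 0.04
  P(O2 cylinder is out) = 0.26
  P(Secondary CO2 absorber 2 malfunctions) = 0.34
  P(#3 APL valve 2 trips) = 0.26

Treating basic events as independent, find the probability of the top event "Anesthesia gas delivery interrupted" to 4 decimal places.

P(Pipeline path lost) [AND] = 0.38 × 0.42 × 0.17 × 0.25 = 0.006783
P(Cylinder backup down) [AND] = 0.21 × 0.12 = 0.025200
P(Scavenge line inoperative) [OR] = 1 − (1−0.43) × (1−0.18) × (1−0.006783) × (1−0.025200) = 0.547469
P(Vaporizer chain unavailable) [AND] = 0.04 × 0.26 = 0.010400
P(O2 supply inoperative) [OR] = 1 − (1−0.010400) × (1−0.34) × (1−0.26) = 0.516679
P(Anesthesia gas delivery interrupted) [OR] = 1 − (1−0.547469) × (1−0.516679) = 0.781282
Rounded to 4 decimal places: P(Anesthesia gas delivery interrupted) ≈ 0.7813.

0.7813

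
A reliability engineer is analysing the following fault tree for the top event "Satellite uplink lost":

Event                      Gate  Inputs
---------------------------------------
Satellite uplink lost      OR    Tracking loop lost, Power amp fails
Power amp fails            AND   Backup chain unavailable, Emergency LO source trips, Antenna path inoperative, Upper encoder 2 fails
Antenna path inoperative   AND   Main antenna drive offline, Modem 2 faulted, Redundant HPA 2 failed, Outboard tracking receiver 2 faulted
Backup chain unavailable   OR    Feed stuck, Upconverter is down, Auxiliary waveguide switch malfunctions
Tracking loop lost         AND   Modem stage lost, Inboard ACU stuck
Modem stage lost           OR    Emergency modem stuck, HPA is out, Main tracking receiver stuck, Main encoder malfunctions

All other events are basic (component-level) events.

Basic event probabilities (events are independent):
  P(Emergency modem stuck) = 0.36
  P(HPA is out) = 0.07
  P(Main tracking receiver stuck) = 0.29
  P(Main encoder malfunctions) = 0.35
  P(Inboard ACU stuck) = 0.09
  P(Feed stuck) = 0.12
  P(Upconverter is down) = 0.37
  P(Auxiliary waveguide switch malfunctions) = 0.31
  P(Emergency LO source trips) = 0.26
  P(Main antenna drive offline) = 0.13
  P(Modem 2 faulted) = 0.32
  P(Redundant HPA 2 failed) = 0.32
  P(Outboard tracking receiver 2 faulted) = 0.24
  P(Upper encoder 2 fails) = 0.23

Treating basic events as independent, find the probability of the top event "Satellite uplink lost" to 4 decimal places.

0.0654

P(Modem stage lost) [OR] = 1 − (1−0.36) × (1−0.07) × (1−0.29) × (1−0.35) = 0.725315
P(Tracking loop lost) [AND] = 0.725315 × 0.09 = 0.065278
P(Backup chain unavailable) [OR] = 1 − (1−0.12) × (1−0.37) × (1−0.31) = 0.617464
P(Antenna path inoperative) [AND] = 0.13 × 0.32 × 0.32 × 0.24 = 0.003195
P(Power amp fails) [AND] = 0.617464 × 0.26 × 0.003195 × 0.23 = 0.000118
P(Satellite uplink lost) [OR] = 1 − (1−0.065278) × (1−0.000118) = 0.065388
Rounded to 4 decimal places: P(Satellite uplink lost) ≈ 0.0654.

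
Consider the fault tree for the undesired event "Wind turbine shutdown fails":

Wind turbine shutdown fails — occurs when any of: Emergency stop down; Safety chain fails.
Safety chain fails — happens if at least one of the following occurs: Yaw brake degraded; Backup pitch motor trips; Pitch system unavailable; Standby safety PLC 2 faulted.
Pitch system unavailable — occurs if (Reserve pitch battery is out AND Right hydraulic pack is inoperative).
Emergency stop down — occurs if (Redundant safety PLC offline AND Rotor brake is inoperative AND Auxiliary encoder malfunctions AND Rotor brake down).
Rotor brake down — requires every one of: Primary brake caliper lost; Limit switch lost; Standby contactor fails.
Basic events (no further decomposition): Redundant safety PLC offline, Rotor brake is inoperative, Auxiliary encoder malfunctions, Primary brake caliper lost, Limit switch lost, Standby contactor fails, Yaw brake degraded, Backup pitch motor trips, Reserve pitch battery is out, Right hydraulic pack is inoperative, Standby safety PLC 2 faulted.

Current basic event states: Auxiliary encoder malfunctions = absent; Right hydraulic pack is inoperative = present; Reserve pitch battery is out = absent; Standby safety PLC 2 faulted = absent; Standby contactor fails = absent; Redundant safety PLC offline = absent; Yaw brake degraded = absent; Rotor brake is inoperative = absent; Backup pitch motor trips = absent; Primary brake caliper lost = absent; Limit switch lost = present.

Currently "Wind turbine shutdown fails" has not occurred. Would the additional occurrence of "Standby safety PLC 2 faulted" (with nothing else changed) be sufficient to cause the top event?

Counterfactual: set "Standby safety PLC 2 faulted" to occurred.
Rotor brake down [AND]: Primary brake caliper lost=not, Limit switch lost=occurs, Standby contactor fails=not → not all inputs occur → does not occur.
Emergency stop down [AND]: Redundant safety PLC offline=not, Rotor brake is inoperative=not, Auxiliary encoder malfunctions=not, Rotor brake down=not → not all inputs occur → does not occur.
Pitch system unavailable [AND]: Reserve pitch battery is out=not, Right hydraulic pack is inoperative=occurs → not all inputs occur → does not occur.
Safety chain fails [OR]: Yaw brake degraded=not, Backup pitch motor trips=not, Pitch system unavailable=not, Standby safety PLC 2 faulted=occurs → at least one input occurs → occurs.
Wind turbine shutdown fails [OR]: Emergency stop down=not, Safety chain fails=occurs → at least one input occurs → occurs.

Yes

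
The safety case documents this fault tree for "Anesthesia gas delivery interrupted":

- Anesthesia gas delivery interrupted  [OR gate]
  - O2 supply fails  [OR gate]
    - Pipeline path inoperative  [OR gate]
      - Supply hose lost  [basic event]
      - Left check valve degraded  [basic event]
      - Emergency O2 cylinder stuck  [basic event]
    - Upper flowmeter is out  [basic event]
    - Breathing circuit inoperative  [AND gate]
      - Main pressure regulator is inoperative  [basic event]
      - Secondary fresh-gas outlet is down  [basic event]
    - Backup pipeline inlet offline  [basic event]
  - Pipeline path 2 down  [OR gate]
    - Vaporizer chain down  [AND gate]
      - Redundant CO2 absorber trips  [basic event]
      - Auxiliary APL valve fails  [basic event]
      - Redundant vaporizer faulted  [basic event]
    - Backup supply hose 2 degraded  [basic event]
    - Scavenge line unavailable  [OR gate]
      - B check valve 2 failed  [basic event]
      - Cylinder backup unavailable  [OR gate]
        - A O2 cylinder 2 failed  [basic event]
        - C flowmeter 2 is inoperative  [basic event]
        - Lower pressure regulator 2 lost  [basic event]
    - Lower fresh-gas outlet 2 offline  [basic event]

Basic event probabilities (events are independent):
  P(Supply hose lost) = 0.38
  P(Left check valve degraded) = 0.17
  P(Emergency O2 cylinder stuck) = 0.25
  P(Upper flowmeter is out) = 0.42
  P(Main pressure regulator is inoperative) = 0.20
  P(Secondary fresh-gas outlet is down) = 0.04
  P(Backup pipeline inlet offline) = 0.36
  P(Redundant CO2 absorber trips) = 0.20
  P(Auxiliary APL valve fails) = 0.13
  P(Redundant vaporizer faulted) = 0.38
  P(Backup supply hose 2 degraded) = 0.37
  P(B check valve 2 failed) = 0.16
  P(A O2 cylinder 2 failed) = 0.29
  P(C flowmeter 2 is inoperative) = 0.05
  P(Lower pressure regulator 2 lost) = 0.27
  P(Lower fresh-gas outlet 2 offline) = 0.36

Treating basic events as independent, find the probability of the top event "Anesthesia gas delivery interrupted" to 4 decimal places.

0.9765

P(Pipeline path inoperative) [OR] = 1 − (1−0.38) × (1−0.17) × (1−0.25) = 0.614050
P(Breathing circuit inoperative) [AND] = 0.20 × 0.04 = 0.008000
P(O2 supply fails) [OR] = 1 − (1−0.614050) × (1−0.42) × (1−0.008000) × (1−0.36) = 0.857881
P(Vaporizer chain down) [AND] = 0.20 × 0.13 × 0.38 = 0.009880
P(Cylinder backup unavailable) [OR] = 1 − (1−0.29) × (1−0.05) × (1−0.27) = 0.507615
P(Scavenge line unavailable) [OR] = 1 − (1−0.16) × (1−0.507615) = 0.586397
P(Pipeline path 2 down) [OR] = 1 − (1−0.009880) × (1−0.37) × (1−0.586397) × (1−0.36) = 0.834883
P(Anesthesia gas delivery interrupted) [OR] = 1 − (1−0.857881) × (1−0.834883) = 0.976534
Rounded to 4 decimal places: P(Anesthesia gas delivery interrupted) ≈ 0.9765.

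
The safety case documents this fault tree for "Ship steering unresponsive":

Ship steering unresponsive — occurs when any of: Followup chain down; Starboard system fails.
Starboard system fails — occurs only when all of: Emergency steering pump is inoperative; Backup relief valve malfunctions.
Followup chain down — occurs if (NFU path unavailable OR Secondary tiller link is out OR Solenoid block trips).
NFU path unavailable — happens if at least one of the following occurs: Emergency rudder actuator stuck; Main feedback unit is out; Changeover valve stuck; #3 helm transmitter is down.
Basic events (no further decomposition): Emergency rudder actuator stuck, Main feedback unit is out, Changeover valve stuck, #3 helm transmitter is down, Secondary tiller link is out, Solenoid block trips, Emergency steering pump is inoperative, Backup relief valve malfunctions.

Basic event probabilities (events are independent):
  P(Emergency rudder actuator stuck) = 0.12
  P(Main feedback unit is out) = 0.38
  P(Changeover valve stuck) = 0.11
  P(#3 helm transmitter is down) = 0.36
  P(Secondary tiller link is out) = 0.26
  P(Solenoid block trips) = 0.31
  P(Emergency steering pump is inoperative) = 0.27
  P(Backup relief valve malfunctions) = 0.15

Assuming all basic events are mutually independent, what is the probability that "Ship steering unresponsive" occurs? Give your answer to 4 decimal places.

0.8477

P(NFU path unavailable) [OR] = 1 − (1−0.12) × (1−0.38) × (1−0.11) × (1−0.36) = 0.689226
P(Followup chain down) [OR] = 1 − (1−0.689226) × (1−0.26) × (1−0.31) = 0.841319
P(Starboard system fails) [AND] = 0.27 × 0.15 = 0.040500
P(Ship steering unresponsive) [OR] = 1 − (1−0.841319) × (1−0.040500) = 0.847746
Rounded to 4 decimal places: P(Ship steering unresponsive) ≈ 0.8477.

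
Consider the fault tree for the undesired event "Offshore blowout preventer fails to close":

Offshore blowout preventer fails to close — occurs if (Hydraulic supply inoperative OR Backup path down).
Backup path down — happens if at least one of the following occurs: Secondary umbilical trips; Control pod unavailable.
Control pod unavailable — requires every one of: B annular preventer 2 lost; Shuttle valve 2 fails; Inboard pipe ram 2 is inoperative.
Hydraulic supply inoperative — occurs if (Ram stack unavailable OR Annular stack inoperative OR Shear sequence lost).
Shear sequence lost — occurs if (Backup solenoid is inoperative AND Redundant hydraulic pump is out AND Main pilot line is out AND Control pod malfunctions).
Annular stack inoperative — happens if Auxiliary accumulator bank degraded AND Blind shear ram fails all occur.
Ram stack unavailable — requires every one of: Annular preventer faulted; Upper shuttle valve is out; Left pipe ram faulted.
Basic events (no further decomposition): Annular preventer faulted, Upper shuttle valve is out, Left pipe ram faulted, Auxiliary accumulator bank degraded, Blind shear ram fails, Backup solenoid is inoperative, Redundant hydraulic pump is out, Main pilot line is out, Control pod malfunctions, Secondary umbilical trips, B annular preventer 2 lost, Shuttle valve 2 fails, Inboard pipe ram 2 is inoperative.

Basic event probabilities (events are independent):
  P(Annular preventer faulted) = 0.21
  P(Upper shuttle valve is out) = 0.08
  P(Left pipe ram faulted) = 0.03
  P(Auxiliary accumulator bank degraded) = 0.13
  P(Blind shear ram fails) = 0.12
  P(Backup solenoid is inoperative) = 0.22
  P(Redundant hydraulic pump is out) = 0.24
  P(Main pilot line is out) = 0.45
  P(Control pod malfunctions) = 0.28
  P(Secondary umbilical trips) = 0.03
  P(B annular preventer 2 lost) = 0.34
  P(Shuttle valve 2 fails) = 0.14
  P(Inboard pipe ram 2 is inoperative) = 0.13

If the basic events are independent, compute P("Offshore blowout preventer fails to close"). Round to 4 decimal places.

0.0578

P(Ram stack unavailable) [AND] = 0.21 × 0.08 × 0.03 = 0.000504
P(Annular stack inoperative) [AND] = 0.13 × 0.12 = 0.015600
P(Shear sequence lost) [AND] = 0.22 × 0.24 × 0.45 × 0.28 = 0.006653
P(Hydraulic supply inoperative) [OR] = 1 − (1−0.000504) × (1−0.015600) × (1−0.006653) = 0.022642
P(Control pod unavailable) [AND] = 0.34 × 0.14 × 0.13 = 0.006188
P(Backup path down) [OR] = 1 − (1−0.03) × (1−0.006188) = 0.036002
P(Offshore blowout preventer fails to close) [OR] = 1 − (1−0.022642) × (1−0.036002) = 0.057829
Rounded to 4 decimal places: P(Offshore blowout preventer fails to close) ≈ 0.0578.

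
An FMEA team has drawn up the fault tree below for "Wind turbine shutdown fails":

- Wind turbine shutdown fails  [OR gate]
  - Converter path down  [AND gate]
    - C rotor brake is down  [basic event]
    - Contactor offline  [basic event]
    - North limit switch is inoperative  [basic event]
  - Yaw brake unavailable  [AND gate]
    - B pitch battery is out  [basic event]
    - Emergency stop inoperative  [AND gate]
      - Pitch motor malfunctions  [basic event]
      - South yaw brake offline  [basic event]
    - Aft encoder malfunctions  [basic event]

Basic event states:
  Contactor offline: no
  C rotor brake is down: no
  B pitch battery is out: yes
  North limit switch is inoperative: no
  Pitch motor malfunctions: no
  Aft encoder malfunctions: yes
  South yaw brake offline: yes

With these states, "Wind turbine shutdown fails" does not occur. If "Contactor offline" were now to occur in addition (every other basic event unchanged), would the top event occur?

No

Counterfactual: set "Contactor offline" to occurred.
Converter path down [AND]: C rotor brake is down=not, Contactor offline=occurs, North limit switch is inoperative=not → not all inputs occur → does not occur.
Emergency stop inoperative [AND]: Pitch motor malfunctions=not, South yaw brake offline=occurs → not all inputs occur → does not occur.
Yaw brake unavailable [AND]: B pitch battery is out=occurs, Emergency stop inoperative=not, Aft encoder malfunctions=occurs → not all inputs occur → does not occur.
Wind turbine shutdown fails [OR]: Converter path down=not, Yaw brake unavailable=not → no input occurs → does not occur.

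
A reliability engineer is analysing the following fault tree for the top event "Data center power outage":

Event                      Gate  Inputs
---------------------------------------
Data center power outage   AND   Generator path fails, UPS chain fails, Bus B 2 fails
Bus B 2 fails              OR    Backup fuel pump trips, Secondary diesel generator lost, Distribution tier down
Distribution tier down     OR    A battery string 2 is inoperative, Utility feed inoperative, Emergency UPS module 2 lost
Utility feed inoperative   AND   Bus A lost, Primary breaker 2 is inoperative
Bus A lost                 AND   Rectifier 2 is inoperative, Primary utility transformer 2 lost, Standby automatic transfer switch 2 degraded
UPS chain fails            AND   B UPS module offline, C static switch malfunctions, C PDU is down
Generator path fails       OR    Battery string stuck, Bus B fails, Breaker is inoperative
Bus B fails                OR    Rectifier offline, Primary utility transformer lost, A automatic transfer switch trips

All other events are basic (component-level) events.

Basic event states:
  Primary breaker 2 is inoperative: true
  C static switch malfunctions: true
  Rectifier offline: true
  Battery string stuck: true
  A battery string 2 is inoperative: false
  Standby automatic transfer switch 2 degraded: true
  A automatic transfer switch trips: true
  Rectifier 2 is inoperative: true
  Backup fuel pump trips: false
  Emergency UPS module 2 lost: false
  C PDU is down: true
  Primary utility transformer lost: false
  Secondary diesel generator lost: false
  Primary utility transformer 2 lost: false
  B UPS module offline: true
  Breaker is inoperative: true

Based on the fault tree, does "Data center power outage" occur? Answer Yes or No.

Bus B fails [OR]: Rectifier offline=occurs, Primary utility transformer lost=not, A automatic transfer switch trips=occurs → at least one input occurs → occurs.
Generator path fails [OR]: Battery string stuck=occurs, Bus B fails=occurs, Breaker is inoperative=occurs → at least one input occurs → occurs.
UPS chain fails [AND]: B UPS module offline=occurs, C static switch malfunctions=occurs, C PDU is down=occurs → all inputs occur → occurs.
Bus A lost [AND]: Rectifier 2 is inoperative=occurs, Primary utility transformer 2 lost=not, Standby automatic transfer switch 2 degraded=occurs → not all inputs occur → does not occur.
Utility feed inoperative [AND]: Bus A lost=not, Primary breaker 2 is inoperative=occurs → not all inputs occur → does not occur.
Distribution tier down [OR]: A battery string 2 is inoperative=not, Utility feed inoperative=not, Emergency UPS module 2 lost=not → no input occurs → does not occur.
Bus B 2 fails [OR]: Backup fuel pump trips=not, Secondary diesel generator lost=not, Distribution tier down=not → no input occurs → does not occur.
Data center power outage [AND]: Generator path fails=occurs, UPS chain fails=occurs, Bus B 2 fails=not → not all inputs occur → does not occur.

No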